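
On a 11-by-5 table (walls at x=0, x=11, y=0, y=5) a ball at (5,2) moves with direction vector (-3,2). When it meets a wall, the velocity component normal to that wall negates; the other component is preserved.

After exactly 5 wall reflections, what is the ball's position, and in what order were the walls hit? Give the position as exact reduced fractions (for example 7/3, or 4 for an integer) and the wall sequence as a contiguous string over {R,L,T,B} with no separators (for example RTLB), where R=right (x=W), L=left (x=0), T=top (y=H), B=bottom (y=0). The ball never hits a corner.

Final position: (15/2,5)
Wall sequence: TLBRT

1. t=3/2 → T at (1/2,5); v=(-3,-2)
2. t=1/6 → L at (0,14/3); v=(3,-2)
3. t=7/3 → B at (7,0); v=(3,2)
4. t=4/3 → R at (11,8/3); v=(-3,2)
5. t=7/6 → T at (15/2,5); v=(-3,-2)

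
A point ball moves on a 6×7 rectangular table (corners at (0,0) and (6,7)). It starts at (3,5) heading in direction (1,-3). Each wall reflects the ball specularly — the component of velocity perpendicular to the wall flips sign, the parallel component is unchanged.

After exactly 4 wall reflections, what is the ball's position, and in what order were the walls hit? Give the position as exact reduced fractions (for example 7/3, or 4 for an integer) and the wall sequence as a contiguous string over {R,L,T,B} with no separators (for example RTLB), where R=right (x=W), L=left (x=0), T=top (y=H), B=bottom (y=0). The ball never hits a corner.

Final position: (8/3,0)
Wall sequence: BRTB

1. t=5/3 → B at (14/3,0); v=(1,3)
2. t=4/3 → R at (6,4); v=(-1,3)
3. t=1 → T at (5,7); v=(-1,-3)
4. t=7/3 → B at (8/3,0); v=(-1,3)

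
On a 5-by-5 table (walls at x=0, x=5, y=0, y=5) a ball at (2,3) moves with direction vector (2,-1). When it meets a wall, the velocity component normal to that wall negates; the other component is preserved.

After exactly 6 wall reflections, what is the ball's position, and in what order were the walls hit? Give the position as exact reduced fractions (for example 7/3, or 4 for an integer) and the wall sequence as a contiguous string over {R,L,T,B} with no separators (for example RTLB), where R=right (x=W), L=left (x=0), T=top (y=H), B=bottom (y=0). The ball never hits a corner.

Final position: (0,4)
Wall sequence: RBLRTL

1. t=3/2 → R at (5,3/2); v=(-2,-1)
2. t=3/2 → B at (2,0); v=(-2,1)
3. t=1 → L at (0,1); v=(2,1)
4. t=5/2 → R at (5,7/2); v=(-2,1)
5. t=3/2 → T at (2,5); v=(-2,-1)
6. t=1 → L at (0,4); v=(2,-1)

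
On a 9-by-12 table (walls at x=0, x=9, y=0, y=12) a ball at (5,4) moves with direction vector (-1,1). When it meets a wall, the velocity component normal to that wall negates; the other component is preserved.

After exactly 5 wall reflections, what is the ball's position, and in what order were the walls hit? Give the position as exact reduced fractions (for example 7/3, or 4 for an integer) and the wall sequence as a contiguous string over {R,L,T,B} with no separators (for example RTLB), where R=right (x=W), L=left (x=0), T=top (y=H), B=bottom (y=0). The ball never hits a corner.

1. t=5 → L at (0,9); v=(1,1)
2. t=3 → T at (3,12); v=(1,-1)
3. t=6 → R at (9,6); v=(-1,-1)
4. t=6 → B at (3,0); v=(-1,1)
5. t=3 → L at (0,3); v=(1,1)

Final position: (0,3)
Wall sequence: LTRBL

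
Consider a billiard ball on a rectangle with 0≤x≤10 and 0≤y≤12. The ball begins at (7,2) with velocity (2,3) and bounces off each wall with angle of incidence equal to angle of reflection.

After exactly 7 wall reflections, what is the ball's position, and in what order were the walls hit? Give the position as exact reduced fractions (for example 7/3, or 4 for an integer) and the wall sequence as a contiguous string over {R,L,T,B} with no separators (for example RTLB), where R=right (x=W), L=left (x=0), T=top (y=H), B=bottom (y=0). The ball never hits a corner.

Final position: (7/3,0)
Wall sequence: RTLBTRB

1. t=3/2 → R at (10,13/2); v=(-2,3)
2. t=11/6 → T at (19/3,12); v=(-2,-3)
3. t=19/6 → L at (0,5/2); v=(2,-3)
4. t=5/6 → B at (5/3,0); v=(2,3)
5. t=4 → T at (29/3,12); v=(2,-3)
6. t=1/6 → R at (10,23/2); v=(-2,-3)
7. t=23/6 → B at (7/3,0); v=(-2,3)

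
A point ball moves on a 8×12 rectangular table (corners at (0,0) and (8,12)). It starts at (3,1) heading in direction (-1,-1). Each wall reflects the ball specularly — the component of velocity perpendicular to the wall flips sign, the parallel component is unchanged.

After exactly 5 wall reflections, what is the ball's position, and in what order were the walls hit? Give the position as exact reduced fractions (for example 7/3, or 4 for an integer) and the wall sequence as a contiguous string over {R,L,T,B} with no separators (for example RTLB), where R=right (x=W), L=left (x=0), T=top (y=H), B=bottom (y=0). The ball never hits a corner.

Final position: (0,6)
Wall sequence: BLRTL

1. t=1 → B at (2,0); v=(-1,1)
2. t=2 → L at (0,2); v=(1,1)
3. t=8 → R at (8,10); v=(-1,1)
4. t=2 → T at (6,12); v=(-1,-1)
5. t=6 → L at (0,6); v=(1,-1)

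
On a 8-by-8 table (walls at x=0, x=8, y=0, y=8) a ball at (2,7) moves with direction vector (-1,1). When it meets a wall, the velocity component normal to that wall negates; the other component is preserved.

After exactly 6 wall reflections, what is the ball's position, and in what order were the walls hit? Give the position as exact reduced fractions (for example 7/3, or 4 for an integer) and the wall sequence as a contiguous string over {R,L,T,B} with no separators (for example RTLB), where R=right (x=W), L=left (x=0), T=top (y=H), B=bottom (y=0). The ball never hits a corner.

Final position: (0,7)
Wall sequence: TLBRTL

1. t=1 → T at (1,8); v=(-1,-1)
2. t=1 → L at (0,7); v=(1,-1)
3. t=7 → B at (7,0); v=(1,1)
4. t=1 → R at (8,1); v=(-1,1)
5. t=7 → T at (1,8); v=(-1,-1)
6. t=1 → L at (0,7); v=(1,-1)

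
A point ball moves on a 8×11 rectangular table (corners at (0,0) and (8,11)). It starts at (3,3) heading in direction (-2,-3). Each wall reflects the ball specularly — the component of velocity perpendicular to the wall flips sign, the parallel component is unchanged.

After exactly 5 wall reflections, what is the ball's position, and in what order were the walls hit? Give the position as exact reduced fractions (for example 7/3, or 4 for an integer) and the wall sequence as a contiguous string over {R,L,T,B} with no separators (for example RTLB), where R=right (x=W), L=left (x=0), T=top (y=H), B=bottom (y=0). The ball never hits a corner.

Final position: (7/3,0)
Wall sequence: BLTRB

1. t=1 → B at (1,0); v=(-2,3)
2. t=1/2 → L at (0,3/2); v=(2,3)
3. t=19/6 → T at (19/3,11); v=(2,-3)
4. t=5/6 → R at (8,17/2); v=(-2,-3)
5. t=17/6 → B at (7/3,0); v=(-2,3)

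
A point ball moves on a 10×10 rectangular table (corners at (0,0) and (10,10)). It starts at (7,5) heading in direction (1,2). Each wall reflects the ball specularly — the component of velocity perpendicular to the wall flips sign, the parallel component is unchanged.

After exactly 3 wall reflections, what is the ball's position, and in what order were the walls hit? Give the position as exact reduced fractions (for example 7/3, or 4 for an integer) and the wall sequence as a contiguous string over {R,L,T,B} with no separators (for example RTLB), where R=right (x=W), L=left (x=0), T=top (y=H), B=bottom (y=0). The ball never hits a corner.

Final position: (11/2,0)
Wall sequence: TRB

1. t=5/2 → T at (19/2,10); v=(1,-2)
2. t=1/2 → R at (10,9); v=(-1,-2)
3. t=9/2 → B at (11/2,0); v=(-1,2)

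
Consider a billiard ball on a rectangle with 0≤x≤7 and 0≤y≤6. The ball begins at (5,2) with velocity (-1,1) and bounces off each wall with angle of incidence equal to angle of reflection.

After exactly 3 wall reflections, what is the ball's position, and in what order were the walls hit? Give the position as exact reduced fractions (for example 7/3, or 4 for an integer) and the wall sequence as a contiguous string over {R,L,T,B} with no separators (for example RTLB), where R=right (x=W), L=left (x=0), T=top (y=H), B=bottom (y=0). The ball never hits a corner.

Final position: (5,0)
Wall sequence: TLB

1. t=4 → T at (1,6); v=(-1,-1)
2. t=1 → L at (0,5); v=(1,-1)
3. t=5 → B at (5,0); v=(1,1)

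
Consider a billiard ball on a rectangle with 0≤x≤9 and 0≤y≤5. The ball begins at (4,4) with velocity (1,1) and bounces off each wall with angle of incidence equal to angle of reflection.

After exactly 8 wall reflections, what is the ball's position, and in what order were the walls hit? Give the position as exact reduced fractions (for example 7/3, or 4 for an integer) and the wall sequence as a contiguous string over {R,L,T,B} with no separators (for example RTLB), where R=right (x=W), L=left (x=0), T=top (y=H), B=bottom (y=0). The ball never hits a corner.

1. t=1 → T at (5,5); v=(1,-1)
2. t=4 → R at (9,1); v=(-1,-1)
3. t=1 → B at (8,0); v=(-1,1)
4. t=5 → T at (3,5); v=(-1,-1)
5. t=3 → L at (0,2); v=(1,-1)
6. t=2 → B at (2,0); v=(1,1)
7. t=5 → T at (7,5); v=(1,-1)
8. t=2 → R at (9,3); v=(-1,-1)

Final position: (9,3)
Wall sequence: TRBTLBTR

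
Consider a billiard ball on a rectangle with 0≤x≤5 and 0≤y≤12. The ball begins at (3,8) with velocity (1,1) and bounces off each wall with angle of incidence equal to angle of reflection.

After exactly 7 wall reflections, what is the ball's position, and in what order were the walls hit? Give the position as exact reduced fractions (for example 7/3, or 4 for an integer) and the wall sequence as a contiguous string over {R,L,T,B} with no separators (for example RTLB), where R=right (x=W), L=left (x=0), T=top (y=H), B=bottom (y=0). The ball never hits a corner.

1. t=2 → R at (5,10); v=(-1,1)
2. t=2 → T at (3,12); v=(-1,-1)
3. t=3 → L at (0,9); v=(1,-1)
4. t=5 → R at (5,4); v=(-1,-1)
5. t=4 → B at (1,0); v=(-1,1)
6. t=1 → L at (0,1); v=(1,1)
7. t=5 → R at (5,6); v=(-1,1)

Final position: (5,6)
Wall sequence: RTLRBLR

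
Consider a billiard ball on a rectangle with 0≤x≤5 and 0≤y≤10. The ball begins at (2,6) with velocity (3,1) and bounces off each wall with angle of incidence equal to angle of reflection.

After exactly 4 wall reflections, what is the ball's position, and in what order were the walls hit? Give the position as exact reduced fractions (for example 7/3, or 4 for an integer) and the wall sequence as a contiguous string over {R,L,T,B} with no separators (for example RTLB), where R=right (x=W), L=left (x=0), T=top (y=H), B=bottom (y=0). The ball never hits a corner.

1. t=1 → R at (5,7); v=(-3,1)
2. t=5/3 → L at (0,26/3); v=(3,1)
3. t=4/3 → T at (4,10); v=(3,-1)
4. t=1/3 → R at (5,29/3); v=(-3,-1)

Final position: (5,29/3)
Wall sequence: RLTR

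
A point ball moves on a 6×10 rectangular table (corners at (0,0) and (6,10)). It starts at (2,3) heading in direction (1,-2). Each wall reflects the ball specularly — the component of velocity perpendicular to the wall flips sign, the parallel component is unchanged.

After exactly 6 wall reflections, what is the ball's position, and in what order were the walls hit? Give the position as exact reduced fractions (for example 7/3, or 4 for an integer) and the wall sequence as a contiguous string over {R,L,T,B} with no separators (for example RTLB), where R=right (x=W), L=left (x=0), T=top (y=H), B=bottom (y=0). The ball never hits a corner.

1. t=3/2 → B at (7/2,0); v=(1,2)
2. t=5/2 → R at (6,5); v=(-1,2)
3. t=5/2 → T at (7/2,10); v=(-1,-2)
4. t=7/2 → L at (0,3); v=(1,-2)
5. t=3/2 → B at (3/2,0); v=(1,2)
6. t=9/2 → R at (6,9); v=(-1,2)

Final position: (6,9)
Wall sequence: BRTLBR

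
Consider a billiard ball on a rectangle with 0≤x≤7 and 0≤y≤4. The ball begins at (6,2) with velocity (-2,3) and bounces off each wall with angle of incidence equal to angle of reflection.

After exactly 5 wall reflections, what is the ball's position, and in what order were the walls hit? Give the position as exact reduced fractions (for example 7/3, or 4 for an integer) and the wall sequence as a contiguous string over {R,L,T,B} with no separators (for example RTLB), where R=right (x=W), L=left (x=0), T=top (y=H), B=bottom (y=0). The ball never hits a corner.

Final position: (10/3,0)
Wall sequence: TBLTB

1. t=2/3 → T at (14/3,4); v=(-2,-3)
2. t=4/3 → B at (2,0); v=(-2,3)
3. t=1 → L at (0,3); v=(2,3)
4. t=1/3 → T at (2/3,4); v=(2,-3)
5. t=4/3 → B at (10/3,0); v=(2,3)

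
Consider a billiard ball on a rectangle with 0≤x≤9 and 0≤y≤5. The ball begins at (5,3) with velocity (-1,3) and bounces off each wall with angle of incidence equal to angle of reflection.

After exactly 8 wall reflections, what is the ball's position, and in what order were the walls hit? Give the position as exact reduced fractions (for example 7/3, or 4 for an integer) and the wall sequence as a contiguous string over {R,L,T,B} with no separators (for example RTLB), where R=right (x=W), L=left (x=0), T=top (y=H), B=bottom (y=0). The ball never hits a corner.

1. t=2/3 → T at (13/3,5); v=(-1,-3)
2. t=5/3 → B at (8/3,0); v=(-1,3)
3. t=5/3 → T at (1,5); v=(-1,-3)
4. t=1 → L at (0,2); v=(1,-3)
5. t=2/3 → B at (2/3,0); v=(1,3)
6. t=5/3 → T at (7/3,5); v=(1,-3)
7. t=5/3 → B at (4,0); v=(1,3)
8. t=5/3 → T at (17/3,5); v=(1,-3)

Final position: (17/3,5)
Wall sequence: TBTLBTBT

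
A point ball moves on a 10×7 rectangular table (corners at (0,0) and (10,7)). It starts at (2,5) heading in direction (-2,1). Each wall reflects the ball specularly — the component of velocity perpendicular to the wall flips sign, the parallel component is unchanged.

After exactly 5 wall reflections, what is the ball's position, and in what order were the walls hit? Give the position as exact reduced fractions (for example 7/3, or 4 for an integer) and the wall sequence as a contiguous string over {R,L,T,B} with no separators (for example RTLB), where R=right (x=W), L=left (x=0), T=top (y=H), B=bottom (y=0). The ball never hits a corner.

Final position: (0,2)
Wall sequence: LTRBL

1. t=1 → L at (0,6); v=(2,1)
2. t=1 → T at (2,7); v=(2,-1)
3. t=4 → R at (10,3); v=(-2,-1)
4. t=3 → B at (4,0); v=(-2,1)
5. t=2 → L at (0,2); v=(2,1)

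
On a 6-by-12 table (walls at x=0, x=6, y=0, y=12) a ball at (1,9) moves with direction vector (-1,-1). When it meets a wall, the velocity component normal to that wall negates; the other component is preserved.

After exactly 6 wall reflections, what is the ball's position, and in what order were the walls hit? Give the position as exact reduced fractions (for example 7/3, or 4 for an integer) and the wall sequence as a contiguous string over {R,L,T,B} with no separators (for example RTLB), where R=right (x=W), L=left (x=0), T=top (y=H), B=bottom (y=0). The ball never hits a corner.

Final position: (4,12)
Wall sequence: LRBLRT

1. t=1 → L at (0,8); v=(1,-1)
2. t=6 → R at (6,2); v=(-1,-1)
3. t=2 → B at (4,0); v=(-1,1)
4. t=4 → L at (0,4); v=(1,1)
5. t=6 → R at (6,10); v=(-1,1)
6. t=2 → T at (4,12); v=(-1,-1)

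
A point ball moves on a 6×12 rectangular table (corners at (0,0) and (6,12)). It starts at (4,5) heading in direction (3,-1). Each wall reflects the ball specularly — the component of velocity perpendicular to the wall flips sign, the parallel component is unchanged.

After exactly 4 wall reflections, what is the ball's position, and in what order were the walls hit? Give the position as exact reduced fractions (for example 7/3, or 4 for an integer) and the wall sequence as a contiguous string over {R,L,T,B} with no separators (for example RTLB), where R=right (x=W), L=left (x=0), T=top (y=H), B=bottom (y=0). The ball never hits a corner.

Final position: (5,0)
Wall sequence: RLRB

1. t=2/3 → R at (6,13/3); v=(-3,-1)
2. t=2 → L at (0,7/3); v=(3,-1)
3. t=2 → R at (6,1/3); v=(-3,-1)
4. t=1/3 → B at (5,0); v=(-3,1)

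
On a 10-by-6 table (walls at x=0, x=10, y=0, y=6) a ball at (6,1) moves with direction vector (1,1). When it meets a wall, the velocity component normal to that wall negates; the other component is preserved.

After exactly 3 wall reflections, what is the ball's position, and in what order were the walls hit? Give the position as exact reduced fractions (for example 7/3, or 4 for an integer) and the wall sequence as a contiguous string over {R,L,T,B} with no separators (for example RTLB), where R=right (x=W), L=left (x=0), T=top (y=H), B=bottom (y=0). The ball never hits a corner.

Final position: (3,0)
Wall sequence: RTB

1. t=4 → R at (10,5); v=(-1,1)
2. t=1 → T at (9,6); v=(-1,-1)
3. t=6 → B at (3,0); v=(-1,1)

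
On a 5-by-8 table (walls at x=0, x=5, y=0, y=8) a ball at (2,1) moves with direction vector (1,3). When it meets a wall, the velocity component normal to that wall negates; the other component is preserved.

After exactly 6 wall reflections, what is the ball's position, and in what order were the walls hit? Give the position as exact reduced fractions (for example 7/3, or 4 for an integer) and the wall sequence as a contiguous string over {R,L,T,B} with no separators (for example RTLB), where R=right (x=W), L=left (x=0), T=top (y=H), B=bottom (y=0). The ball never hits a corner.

1. t=7/3 → T at (13/3,8); v=(1,-3)
2. t=2/3 → R at (5,6); v=(-1,-3)
3. t=2 → B at (3,0); v=(-1,3)
4. t=8/3 → T at (1/3,8); v=(-1,-3)
5. t=1/3 → L at (0,7); v=(1,-3)
6. t=7/3 → B at (7/3,0); v=(1,3)

Final position: (7/3,0)
Wall sequence: TRBTLB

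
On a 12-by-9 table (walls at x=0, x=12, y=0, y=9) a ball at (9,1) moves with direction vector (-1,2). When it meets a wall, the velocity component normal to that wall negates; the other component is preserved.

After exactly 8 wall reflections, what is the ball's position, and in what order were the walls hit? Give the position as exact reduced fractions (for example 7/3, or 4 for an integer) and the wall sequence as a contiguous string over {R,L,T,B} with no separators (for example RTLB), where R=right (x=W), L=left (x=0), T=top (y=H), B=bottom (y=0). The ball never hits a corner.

1. t=4 → T at (5,9); v=(-1,-2)
2. t=9/2 → B at (1/2,0); v=(-1,2)
3. t=1/2 → L at (0,1); v=(1,2)
4. t=4 → T at (4,9); v=(1,-2)
5. t=9/2 → B at (17/2,0); v=(1,2)
6. t=7/2 → R at (12,7); v=(-1,2)
7. t=1 → T at (11,9); v=(-1,-2)
8. t=9/2 → B at (13/2,0); v=(-1,2)

Final position: (13/2,0)
Wall sequence: TBLTBRTB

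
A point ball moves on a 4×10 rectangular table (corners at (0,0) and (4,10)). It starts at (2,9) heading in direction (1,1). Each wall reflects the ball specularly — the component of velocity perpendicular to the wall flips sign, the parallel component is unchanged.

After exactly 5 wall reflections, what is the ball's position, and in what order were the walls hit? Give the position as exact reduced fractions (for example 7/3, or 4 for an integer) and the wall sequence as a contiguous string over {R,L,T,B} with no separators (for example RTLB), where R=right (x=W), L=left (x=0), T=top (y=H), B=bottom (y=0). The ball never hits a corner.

Final position: (3,0)
Wall sequence: TRLRB

1. t=1 → T at (3,10); v=(1,-1)
2. t=1 → R at (4,9); v=(-1,-1)
3. t=4 → L at (0,5); v=(1,-1)
4. t=4 → R at (4,1); v=(-1,-1)
5. t=1 → B at (3,0); v=(-1,1)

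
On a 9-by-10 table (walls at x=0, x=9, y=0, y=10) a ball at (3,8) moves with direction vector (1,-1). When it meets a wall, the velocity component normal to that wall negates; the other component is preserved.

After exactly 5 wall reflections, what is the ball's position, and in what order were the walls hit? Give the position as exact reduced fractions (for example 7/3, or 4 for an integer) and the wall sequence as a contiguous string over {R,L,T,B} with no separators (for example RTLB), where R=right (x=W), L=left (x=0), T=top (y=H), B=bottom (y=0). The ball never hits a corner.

Final position: (9,4)
Wall sequence: RBLTR

1. t=6 → R at (9,2); v=(-1,-1)
2. t=2 → B at (7,0); v=(-1,1)
3. t=7 → L at (0,7); v=(1,1)
4. t=3 → T at (3,10); v=(1,-1)
5. t=6 → R at (9,4); v=(-1,-1)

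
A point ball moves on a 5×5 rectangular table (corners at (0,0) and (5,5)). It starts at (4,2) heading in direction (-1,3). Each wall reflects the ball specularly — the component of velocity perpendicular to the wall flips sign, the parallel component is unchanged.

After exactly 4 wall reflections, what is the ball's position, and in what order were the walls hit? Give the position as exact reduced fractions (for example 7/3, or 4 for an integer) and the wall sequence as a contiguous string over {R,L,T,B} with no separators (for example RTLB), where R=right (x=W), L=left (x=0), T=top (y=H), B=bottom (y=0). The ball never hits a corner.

Final position: (1/3,5)
Wall sequence: TBLT

1. t=1 → T at (3,5); v=(-1,-3)
2. t=5/3 → B at (4/3,0); v=(-1,3)
3. t=4/3 → L at (0,4); v=(1,3)
4. t=1/3 → T at (1/3,5); v=(1,-3)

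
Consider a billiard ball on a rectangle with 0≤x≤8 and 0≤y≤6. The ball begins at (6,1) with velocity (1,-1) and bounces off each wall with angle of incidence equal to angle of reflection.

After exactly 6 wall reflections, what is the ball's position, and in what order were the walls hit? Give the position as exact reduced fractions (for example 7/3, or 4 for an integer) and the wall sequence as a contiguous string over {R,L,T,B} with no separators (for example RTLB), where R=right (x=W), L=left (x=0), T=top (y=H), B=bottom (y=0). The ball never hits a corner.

Final position: (8,5)
Wall sequence: BRTLBR

1. t=1 → B at (7,0); v=(1,1)
2. t=1 → R at (8,1); v=(-1,1)
3. t=5 → T at (3,6); v=(-1,-1)
4. t=3 → L at (0,3); v=(1,-1)
5. t=3 → B at (3,0); v=(1,1)
6. t=5 → R at (8,5); v=(-1,1)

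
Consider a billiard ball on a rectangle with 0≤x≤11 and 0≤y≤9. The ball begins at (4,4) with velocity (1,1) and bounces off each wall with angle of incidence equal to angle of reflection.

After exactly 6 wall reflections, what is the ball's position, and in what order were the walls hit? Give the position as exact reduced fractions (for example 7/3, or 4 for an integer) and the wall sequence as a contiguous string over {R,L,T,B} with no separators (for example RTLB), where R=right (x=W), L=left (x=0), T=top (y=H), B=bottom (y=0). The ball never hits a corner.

Final position: (11,3)
Wall sequence: TRBLTR

1. t=5 → T at (9,9); v=(1,-1)
2. t=2 → R at (11,7); v=(-1,-1)
3. t=7 → B at (4,0); v=(-1,1)
4. t=4 → L at (0,4); v=(1,1)
5. t=5 → T at (5,9); v=(1,-1)
6. t=6 → R at (11,3); v=(-1,-1)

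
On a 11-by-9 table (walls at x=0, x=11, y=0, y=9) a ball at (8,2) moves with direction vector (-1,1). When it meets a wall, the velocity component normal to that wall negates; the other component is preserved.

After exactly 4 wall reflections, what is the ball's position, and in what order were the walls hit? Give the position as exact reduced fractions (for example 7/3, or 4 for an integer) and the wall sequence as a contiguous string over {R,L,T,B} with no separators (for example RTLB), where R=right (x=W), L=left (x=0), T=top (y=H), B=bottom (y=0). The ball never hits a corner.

Final position: (11,3)
Wall sequence: TLBR

1. t=7 → T at (1,9); v=(-1,-1)
2. t=1 → L at (0,8); v=(1,-1)
3. t=8 → B at (8,0); v=(1,1)
4. t=3 → R at (11,3); v=(-1,1)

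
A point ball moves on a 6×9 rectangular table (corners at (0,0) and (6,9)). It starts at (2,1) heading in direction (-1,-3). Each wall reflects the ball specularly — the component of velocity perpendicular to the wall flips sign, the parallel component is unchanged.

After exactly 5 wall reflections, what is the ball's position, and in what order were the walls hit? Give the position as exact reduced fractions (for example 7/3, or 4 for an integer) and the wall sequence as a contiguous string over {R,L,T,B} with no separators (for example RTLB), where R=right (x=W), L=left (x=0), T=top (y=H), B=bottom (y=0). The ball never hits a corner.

1. t=1/3 → B at (5/3,0); v=(-1,3)
2. t=5/3 → L at (0,5); v=(1,3)
3. t=4/3 → T at (4/3,9); v=(1,-3)
4. t=3 → B at (13/3,0); v=(1,3)
5. t=5/3 → R at (6,5); v=(-1,3)

Final position: (6,5)
Wall sequence: BLTBR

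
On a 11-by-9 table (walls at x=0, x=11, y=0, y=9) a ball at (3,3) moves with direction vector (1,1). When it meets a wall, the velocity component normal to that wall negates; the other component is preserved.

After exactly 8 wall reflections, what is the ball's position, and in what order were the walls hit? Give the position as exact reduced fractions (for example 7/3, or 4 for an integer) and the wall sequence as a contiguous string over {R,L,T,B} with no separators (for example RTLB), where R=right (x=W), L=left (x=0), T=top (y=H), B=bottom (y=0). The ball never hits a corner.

1. t=6 → T at (9,9); v=(1,-1)
2. t=2 → R at (11,7); v=(-1,-1)
3. t=7 → B at (4,0); v=(-1,1)
4. t=4 → L at (0,4); v=(1,1)
5. t=5 → T at (5,9); v=(1,-1)
6. t=6 → R at (11,3); v=(-1,-1)
7. t=3 → B at (8,0); v=(-1,1)
8. t=8 → L at (0,8); v=(1,1)

Final position: (0,8)
Wall sequence: TRBLTRBL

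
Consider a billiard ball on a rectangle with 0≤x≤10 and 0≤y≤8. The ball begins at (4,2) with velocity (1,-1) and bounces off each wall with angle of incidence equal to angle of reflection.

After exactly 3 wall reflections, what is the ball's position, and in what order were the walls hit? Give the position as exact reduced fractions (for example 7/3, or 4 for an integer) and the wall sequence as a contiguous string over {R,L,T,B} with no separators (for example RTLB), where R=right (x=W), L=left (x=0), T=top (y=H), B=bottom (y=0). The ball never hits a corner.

1. t=2 → B at (6,0); v=(1,1)
2. t=4 → R at (10,4); v=(-1,1)
3. t=4 → T at (6,8); v=(-1,-1)

Final position: (6,8)
Wall sequence: BRT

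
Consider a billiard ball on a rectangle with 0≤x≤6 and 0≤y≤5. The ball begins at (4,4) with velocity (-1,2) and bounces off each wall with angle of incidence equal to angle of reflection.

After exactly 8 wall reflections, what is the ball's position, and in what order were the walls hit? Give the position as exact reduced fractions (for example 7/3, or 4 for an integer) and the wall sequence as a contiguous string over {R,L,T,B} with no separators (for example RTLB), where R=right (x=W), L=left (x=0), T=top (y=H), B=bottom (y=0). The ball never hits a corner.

Final position: (3,0)
Wall sequence: TBLTBRTB

1. t=1/2 → T at (7/2,5); v=(-1,-2)
2. t=5/2 → B at (1,0); v=(-1,2)
3. t=1 → L at (0,2); v=(1,2)
4. t=3/2 → T at (3/2,5); v=(1,-2)
5. t=5/2 → B at (4,0); v=(1,2)
6. t=2 → R at (6,4); v=(-1,2)
7. t=1/2 → T at (11/2,5); v=(-1,-2)
8. t=5/2 → B at (3,0); v=(-1,2)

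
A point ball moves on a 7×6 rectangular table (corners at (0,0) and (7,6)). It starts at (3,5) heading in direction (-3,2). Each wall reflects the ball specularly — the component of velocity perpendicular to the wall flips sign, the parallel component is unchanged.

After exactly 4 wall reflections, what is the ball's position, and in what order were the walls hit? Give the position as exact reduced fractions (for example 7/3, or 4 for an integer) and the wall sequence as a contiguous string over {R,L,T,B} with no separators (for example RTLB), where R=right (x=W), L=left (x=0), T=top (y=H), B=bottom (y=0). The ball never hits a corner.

Final position: (13/2,0)
Wall sequence: TLRB

1. t=1/2 → T at (3/2,6); v=(-3,-2)
2. t=1/2 → L at (0,5); v=(3,-2)
3. t=7/3 → R at (7,1/3); v=(-3,-2)
4. t=1/6 → B at (13/2,0); v=(-3,2)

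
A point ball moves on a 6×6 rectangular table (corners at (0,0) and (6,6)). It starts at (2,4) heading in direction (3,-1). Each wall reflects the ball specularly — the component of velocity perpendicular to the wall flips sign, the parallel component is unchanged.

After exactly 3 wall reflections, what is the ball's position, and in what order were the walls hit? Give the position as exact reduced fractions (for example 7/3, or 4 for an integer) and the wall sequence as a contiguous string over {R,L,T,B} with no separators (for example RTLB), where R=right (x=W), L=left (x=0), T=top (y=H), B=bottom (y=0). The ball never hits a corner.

1. t=4/3 → R at (6,8/3); v=(-3,-1)
2. t=2 → L at (0,2/3); v=(3,-1)
3. t=2/3 → B at (2,0); v=(3,1)

Final position: (2,0)
Wall sequence: RLB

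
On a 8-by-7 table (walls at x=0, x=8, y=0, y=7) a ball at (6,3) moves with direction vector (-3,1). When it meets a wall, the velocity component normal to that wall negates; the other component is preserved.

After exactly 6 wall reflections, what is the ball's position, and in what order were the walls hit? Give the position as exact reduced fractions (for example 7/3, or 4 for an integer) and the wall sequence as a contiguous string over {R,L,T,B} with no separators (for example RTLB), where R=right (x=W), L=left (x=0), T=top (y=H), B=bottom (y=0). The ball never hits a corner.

1. t=2 → L at (0,5); v=(3,1)
2. t=2 → T at (6,7); v=(3,-1)
3. t=2/3 → R at (8,19/3); v=(-3,-1)
4. t=8/3 → L at (0,11/3); v=(3,-1)
5. t=8/3 → R at (8,1); v=(-3,-1)
6. t=1 → B at (5,0); v=(-3,1)

Final position: (5,0)
Wall sequence: LTRLRB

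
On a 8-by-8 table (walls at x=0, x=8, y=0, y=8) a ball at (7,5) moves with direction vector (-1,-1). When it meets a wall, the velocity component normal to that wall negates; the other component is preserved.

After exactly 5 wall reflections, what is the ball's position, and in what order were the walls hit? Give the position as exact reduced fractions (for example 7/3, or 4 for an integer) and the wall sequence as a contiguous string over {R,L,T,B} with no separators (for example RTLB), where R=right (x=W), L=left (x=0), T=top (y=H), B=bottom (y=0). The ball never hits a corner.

Final position: (2,0)
Wall sequence: BLTRB

1. t=5 → B at (2,0); v=(-1,1)
2. t=2 → L at (0,2); v=(1,1)
3. t=6 → T at (6,8); v=(1,-1)
4. t=2 → R at (8,6); v=(-1,-1)
5. t=6 → B at (2,0); v=(-1,1)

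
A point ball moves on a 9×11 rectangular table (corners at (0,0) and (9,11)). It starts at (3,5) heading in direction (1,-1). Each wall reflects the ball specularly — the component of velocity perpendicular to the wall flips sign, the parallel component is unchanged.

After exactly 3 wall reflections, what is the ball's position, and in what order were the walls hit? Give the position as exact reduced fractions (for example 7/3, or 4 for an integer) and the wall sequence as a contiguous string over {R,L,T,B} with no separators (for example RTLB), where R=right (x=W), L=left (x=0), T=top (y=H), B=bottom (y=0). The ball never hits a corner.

Final position: (0,10)
Wall sequence: BRL

1. t=5 → B at (8,0); v=(1,1)
2. t=1 → R at (9,1); v=(-1,1)
3. t=9 → L at (0,10); v=(1,1)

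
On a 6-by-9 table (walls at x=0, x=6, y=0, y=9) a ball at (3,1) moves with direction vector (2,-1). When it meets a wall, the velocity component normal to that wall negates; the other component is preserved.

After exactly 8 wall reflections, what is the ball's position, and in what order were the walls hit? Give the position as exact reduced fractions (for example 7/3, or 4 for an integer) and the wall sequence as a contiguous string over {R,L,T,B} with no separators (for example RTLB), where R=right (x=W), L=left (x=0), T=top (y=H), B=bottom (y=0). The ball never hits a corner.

1. t=1 → B at (5,0); v=(2,1)
2. t=1/2 → R at (6,1/2); v=(-2,1)
3. t=3 → L at (0,7/2); v=(2,1)
4. t=3 → R at (6,13/2); v=(-2,1)
5. t=5/2 → T at (1,9); v=(-2,-1)
6. t=1/2 → L at (0,17/2); v=(2,-1)
7. t=3 → R at (6,11/2); v=(-2,-1)
8. t=3 → L at (0,5/2); v=(2,-1)

Final position: (0,5/2)
Wall sequence: BRLRTLRL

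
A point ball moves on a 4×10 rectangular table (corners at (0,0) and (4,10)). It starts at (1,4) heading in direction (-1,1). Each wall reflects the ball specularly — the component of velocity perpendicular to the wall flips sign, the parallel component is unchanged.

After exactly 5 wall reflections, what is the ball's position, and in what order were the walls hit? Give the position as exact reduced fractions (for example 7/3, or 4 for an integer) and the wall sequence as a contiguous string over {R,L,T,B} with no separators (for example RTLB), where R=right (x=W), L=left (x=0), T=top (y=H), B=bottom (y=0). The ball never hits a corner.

Final position: (4,3)
Wall sequence: LRTLR

1. t=1 → L at (0,5); v=(1,1)
2. t=4 → R at (4,9); v=(-1,1)
3. t=1 → T at (3,10); v=(-1,-1)
4. t=3 → L at (0,7); v=(1,-1)
5. t=4 → R at (4,3); v=(-1,-1)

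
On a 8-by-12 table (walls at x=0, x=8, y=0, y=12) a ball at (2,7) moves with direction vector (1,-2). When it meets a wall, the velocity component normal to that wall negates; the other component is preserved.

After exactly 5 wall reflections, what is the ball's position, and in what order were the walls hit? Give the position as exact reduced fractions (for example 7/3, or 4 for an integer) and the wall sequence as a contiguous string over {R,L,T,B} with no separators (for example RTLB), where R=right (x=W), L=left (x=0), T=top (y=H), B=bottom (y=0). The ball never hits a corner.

1. t=7/2 → B at (11/2,0); v=(1,2)
2. t=5/2 → R at (8,5); v=(-1,2)
3. t=7/2 → T at (9/2,12); v=(-1,-2)
4. t=9/2 → L at (0,3); v=(1,-2)
5. t=3/2 → B at (3/2,0); v=(1,2)

Final position: (3/2,0)
Wall sequence: BRTLB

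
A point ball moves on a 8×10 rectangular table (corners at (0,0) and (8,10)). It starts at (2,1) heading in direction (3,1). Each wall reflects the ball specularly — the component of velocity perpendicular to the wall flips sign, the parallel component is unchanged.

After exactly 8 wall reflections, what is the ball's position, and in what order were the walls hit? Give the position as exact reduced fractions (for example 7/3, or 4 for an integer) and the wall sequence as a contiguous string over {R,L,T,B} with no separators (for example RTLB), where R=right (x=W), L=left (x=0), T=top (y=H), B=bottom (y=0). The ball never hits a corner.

Final position: (8,1)
Wall sequence: RLRTLRLR

1. t=2 → R at (8,3); v=(-3,1)
2. t=8/3 → L at (0,17/3); v=(3,1)
3. t=8/3 → R at (8,25/3); v=(-3,1)
4. t=5/3 → T at (3,10); v=(-3,-1)
5. t=1 → L at (0,9); v=(3,-1)
6. t=8/3 → R at (8,19/3); v=(-3,-1)
7. t=8/3 → L at (0,11/3); v=(3,-1)
8. t=8/3 → R at (8,1); v=(-3,-1)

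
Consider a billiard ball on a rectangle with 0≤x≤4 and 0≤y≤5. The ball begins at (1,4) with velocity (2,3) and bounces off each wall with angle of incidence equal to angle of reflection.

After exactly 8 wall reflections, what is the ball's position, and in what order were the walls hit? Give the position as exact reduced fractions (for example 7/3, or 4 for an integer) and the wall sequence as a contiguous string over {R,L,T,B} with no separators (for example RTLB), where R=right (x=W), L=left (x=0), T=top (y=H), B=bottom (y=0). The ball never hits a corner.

Final position: (1,5)
Wall sequence: TRBLTBRT

1. t=1/3 → T at (5/3,5); v=(2,-3)
2. t=7/6 → R at (4,3/2); v=(-2,-3)
3. t=1/2 → B at (3,0); v=(-2,3)
4. t=3/2 → L at (0,9/2); v=(2,3)
5. t=1/6 → T at (1/3,5); v=(2,-3)
6. t=5/3 → B at (11/3,0); v=(2,3)
7. t=1/6 → R at (4,1/2); v=(-2,3)
8. t=3/2 → T at (1,5); v=(-2,-3)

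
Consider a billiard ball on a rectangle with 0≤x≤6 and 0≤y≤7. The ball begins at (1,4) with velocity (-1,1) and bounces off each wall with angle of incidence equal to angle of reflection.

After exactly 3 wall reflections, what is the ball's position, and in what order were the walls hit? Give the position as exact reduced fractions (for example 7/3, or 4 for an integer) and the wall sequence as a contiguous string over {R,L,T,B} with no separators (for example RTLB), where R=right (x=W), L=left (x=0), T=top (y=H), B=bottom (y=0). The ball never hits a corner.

Final position: (6,3)
Wall sequence: LTR

1. t=1 → L at (0,5); v=(1,1)
2. t=2 → T at (2,7); v=(1,-1)
3. t=4 → R at (6,3); v=(-1,-1)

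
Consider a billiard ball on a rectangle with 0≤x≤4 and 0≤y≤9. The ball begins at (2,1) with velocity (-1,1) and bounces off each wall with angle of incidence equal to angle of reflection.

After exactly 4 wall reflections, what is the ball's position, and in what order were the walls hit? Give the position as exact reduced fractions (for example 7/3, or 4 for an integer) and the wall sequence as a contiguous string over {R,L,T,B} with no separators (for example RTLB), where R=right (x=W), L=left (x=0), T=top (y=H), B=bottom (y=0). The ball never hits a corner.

1. t=2 → L at (0,3); v=(1,1)
2. t=4 → R at (4,7); v=(-1,1)
3. t=2 → T at (2,9); v=(-1,-1)
4. t=2 → L at (0,7); v=(1,-1)

Final position: (0,7)
Wall sequence: LRTL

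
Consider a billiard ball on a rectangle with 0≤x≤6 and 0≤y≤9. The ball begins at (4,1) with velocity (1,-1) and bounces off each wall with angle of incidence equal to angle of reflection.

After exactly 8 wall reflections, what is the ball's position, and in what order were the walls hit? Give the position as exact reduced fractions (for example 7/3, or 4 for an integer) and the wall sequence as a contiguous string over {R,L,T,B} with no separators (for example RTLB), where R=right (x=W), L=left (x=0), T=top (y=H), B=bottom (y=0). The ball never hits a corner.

1. t=1 → B at (5,0); v=(1,1)
2. t=1 → R at (6,1); v=(-1,1)
3. t=6 → L at (0,7); v=(1,1)
4. t=2 → T at (2,9); v=(1,-1)
5. t=4 → R at (6,5); v=(-1,-1)
6. t=5 → B at (1,0); v=(-1,1)
7. t=1 → L at (0,1); v=(1,1)
8. t=6 → R at (6,7); v=(-1,1)

Final position: (6,7)
Wall sequence: BRLTRBLR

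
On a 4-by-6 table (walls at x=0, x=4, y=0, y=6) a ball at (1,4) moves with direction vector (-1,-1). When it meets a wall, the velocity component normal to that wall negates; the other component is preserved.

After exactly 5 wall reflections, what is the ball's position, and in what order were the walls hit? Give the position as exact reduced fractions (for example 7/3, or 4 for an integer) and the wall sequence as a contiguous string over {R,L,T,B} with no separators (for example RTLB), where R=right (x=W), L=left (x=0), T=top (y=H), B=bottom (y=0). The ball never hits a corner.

1. t=1 → L at (0,3); v=(1,-1)
2. t=3 → B at (3,0); v=(1,1)
3. t=1 → R at (4,1); v=(-1,1)
4. t=4 → L at (0,5); v=(1,1)
5. t=1 → T at (1,6); v=(1,-1)

Final position: (1,6)
Wall sequence: LBRLT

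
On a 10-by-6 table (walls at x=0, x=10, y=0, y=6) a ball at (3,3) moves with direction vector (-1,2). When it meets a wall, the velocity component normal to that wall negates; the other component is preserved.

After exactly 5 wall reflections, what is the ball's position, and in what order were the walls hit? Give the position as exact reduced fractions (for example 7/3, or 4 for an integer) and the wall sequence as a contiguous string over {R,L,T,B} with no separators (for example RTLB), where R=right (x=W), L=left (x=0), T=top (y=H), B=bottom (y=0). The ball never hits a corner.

Final position: (15/2,0)
Wall sequence: TLBTB

1. t=3/2 → T at (3/2,6); v=(-1,-2)
2. t=3/2 → L at (0,3); v=(1,-2)
3. t=3/2 → B at (3/2,0); v=(1,2)
4. t=3 → T at (9/2,6); v=(1,-2)
5. t=3 → B at (15/2,0); v=(1,2)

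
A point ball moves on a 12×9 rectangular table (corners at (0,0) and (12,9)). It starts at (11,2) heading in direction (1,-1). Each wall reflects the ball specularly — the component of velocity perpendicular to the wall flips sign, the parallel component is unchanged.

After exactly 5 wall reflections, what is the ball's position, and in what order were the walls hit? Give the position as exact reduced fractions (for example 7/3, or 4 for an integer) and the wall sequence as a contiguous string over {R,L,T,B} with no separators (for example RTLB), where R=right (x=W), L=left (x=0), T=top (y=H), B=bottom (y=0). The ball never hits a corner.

1. t=1 → R at (12,1); v=(-1,-1)
2. t=1 → B at (11,0); v=(-1,1)
3. t=9 → T at (2,9); v=(-1,-1)
4. t=2 → L at (0,7); v=(1,-1)
5. t=7 → B at (7,0); v=(1,1)

Final position: (7,0)
Wall sequence: RBTLB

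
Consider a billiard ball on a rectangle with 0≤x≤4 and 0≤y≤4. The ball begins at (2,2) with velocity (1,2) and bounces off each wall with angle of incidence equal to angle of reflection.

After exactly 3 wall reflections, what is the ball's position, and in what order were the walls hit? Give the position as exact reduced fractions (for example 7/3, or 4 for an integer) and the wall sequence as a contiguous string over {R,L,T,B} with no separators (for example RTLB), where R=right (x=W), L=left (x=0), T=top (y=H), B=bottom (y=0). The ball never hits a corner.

Final position: (3,0)
Wall sequence: TRB

1. t=1 → T at (3,4); v=(1,-2)
2. t=1 → R at (4,2); v=(-1,-2)
3. t=1 → B at (3,0); v=(-1,2)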